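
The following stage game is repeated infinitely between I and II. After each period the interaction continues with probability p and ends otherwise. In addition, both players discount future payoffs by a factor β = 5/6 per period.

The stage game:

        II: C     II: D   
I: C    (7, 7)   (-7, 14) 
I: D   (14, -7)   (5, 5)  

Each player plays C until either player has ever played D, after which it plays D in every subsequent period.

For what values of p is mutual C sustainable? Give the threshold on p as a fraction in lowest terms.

14/15

Expected continuation weight on next period's payoff is β·p = 5/6·p, which plays the role of the discount factor.
Cooperation requires 5/6·p ≥ (14−7)/(14−5) = 7/9, hence p ≥ 14/15.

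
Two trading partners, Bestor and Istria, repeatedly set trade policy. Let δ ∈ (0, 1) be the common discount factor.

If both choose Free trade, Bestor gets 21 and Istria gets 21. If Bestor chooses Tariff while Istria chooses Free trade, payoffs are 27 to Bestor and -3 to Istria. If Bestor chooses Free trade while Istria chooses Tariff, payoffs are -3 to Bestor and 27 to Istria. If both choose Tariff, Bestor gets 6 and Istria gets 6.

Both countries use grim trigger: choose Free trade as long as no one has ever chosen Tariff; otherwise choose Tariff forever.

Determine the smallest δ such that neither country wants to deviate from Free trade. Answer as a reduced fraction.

2/7

21/(1−δ) ≥ 27 + 6δ/(1−δ)
21 ≥ 27 − 21δ
δ ≥ 6/21 = 2/7.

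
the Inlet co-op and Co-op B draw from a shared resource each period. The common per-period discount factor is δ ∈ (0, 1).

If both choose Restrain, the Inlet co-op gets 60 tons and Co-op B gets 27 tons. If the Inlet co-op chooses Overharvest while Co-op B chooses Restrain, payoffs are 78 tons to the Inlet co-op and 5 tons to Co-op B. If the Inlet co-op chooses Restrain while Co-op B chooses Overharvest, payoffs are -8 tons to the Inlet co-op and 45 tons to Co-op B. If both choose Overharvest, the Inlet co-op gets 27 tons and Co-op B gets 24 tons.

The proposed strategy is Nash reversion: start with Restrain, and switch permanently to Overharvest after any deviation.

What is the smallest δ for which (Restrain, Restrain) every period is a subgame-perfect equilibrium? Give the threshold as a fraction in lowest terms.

6/7

the Inlet co-op: cooperation gives 60 each period; deviation gives 78 once then 27 forever.
  60/(1−δ) ≥ 78 + 27δ/(1−δ) ⇒ δ ≥ 18/51 = 6/17.
Co-op B: cooperation gives 27 each period; deviation gives 45 once then 24 forever.
  δ ≥ 18/21 = 6/7.
Both must hold, so the binding constraint is Co-op B's: δ ≥ 6/7.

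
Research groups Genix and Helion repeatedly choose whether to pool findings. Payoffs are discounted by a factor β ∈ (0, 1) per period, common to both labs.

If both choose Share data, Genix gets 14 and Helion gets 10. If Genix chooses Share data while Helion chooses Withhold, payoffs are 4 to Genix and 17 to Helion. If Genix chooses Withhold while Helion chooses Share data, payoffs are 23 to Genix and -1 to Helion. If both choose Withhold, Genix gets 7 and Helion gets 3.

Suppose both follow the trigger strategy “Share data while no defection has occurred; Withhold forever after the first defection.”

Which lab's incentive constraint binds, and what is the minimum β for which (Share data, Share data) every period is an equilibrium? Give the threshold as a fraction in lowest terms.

Genix's threshold: (23−14)/(23−7) = 9/16.
Helion's threshold: (17−10)/(17−3) = 1/2.
9/16 > 1/2, so Genix binds and β* = 9/16.

Genix; β ≥ 9/16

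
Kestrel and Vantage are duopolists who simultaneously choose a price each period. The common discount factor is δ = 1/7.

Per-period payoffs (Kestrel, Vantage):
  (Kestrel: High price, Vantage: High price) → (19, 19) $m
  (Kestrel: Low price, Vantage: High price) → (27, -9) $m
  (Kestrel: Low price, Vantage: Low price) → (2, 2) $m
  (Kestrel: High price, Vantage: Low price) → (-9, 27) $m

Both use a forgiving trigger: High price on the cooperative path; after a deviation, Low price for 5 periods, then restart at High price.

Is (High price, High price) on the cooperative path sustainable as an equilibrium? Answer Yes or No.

No

A one-shot deviation gives 27 now, then 2 for 5 periods, then back to 19.
Gain from deviating: (27−19) today; loss: (19−2) in each of the next 5 periods.
No-deviation condition: (19−2)(δ+…+δ^5) ≥ 27−19, i.e. δ+…+δ^5 ≥ 8/17.
At δ = 1/7: δ+…+δ^5 = 0.1667 < 0.4706.
So cooperation is not sustainable.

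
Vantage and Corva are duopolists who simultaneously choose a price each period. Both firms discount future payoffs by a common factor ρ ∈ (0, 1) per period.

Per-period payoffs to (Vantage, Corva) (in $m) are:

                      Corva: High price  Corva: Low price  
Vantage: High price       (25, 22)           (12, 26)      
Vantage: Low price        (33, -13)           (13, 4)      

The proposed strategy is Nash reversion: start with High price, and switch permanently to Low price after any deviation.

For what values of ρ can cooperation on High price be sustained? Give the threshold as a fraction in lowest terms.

2/5

Vantage's threshold: (33−25)/(33−13) = 2/5.
Corva's threshold: (26−22)/(26−4) = 2/11.
2/5 > 2/11, so Vantage binds and ρ* = 2/5.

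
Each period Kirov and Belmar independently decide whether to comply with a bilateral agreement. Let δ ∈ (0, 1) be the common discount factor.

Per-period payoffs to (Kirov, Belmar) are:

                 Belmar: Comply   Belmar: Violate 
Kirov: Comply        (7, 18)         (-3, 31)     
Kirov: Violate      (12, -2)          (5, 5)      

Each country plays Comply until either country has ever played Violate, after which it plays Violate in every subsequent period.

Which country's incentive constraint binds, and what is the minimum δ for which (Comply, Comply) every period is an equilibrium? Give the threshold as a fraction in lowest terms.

Kirov: cooperation gives 7 each period; deviation gives 12 once then 5 forever.
  7/(1−δ) ≥ 12 + 5δ/(1−δ) ⇒ δ ≥ 5/7.
Belmar: cooperation gives 18 each period; deviation gives 31 once then 5 forever.
  δ ≥ 13/26 = 1/2.
Both must hold, so the binding constraint is Kirov's: δ ≥ 5/7.

Kirov; δ ≥ 5/7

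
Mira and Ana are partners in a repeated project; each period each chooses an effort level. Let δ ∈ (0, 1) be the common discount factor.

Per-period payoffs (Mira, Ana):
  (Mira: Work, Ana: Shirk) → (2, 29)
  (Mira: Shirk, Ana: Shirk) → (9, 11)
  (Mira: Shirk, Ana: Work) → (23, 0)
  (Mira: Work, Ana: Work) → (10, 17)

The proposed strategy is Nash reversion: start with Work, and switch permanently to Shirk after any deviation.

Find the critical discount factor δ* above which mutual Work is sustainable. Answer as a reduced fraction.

Mira's threshold: (23−10)/(23−9) = 13/14.
Ana's threshold: (29−17)/(29−11) = 2/3.
13/14 > 2/3, so Mira binds and δ* = 13/14.

13/14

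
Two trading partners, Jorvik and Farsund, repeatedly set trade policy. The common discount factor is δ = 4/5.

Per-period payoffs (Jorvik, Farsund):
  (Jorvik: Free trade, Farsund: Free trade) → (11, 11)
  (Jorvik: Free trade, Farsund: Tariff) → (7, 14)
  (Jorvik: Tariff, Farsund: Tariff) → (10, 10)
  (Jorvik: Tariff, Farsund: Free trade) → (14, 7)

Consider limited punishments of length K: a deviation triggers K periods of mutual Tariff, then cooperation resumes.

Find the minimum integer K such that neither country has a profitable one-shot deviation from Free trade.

Need Σ_{k=1}^{K} δ^k ≥ (14−11)/(11−10) = 3.0000 at δ = 4/5.
At K = 6 the sum is 2.9514 < 3.0000; at K = 7 it is 3.1611 ≥ 3.0000.
So the minimum punishment length is K = 7.

7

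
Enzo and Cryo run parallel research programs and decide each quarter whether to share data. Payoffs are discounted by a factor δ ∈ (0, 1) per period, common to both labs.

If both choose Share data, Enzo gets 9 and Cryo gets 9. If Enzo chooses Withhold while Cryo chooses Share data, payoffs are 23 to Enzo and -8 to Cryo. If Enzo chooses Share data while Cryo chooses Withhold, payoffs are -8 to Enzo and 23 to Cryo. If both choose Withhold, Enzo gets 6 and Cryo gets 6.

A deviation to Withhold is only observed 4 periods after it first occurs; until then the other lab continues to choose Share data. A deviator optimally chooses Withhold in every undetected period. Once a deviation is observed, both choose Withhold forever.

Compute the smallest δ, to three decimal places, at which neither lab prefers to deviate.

0.953

Deviating for the 4 undetected periods gains 23−9 = 14 per period over cooperation, then loses 9−6 = 3 per period forever once punishment starts.
Gain: 14(1 + δ + … + δ^3); loss: 3·δ^4/(1−δ).
No profitable deviation ⇔ 14(1−δ^4) ≤ 3·δ^4, i.e. δ^4 ≥ 14/(14+3) = 14/17.
Hence δ ≥ (14/17)^(1/4) ≈ 0.953.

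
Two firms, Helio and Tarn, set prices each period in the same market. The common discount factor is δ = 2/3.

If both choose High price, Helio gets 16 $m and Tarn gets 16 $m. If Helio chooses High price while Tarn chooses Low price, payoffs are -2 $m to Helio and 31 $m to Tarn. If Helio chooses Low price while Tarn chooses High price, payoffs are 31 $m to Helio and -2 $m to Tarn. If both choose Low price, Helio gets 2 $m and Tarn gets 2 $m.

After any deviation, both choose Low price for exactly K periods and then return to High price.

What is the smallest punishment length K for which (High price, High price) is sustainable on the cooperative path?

IC: δ(1−δ^K)/(1−δ) ≥ (31−16)/(16−2) = 15/14.
With δ = 2/3: need 1 − δ^K ≥ 15/14·(1−2/3)/(2/3), i.e. δ^K ≤ 0.4643.
Since (2/3)^1 = 0.6667 and (2/3)^2 = 0.4444, the smallest such K is 2.

2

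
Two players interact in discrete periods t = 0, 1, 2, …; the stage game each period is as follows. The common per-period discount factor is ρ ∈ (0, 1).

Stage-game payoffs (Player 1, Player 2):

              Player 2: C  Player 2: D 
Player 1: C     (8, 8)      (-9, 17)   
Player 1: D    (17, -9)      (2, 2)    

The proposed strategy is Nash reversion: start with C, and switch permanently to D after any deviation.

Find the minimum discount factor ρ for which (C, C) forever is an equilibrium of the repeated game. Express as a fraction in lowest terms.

Cooperation forever yields 8 each period: 8/(1−ρ).
Deviating yields 17 once, then 2 forever: 17 + 2ρ/(1−ρ).
No profitable deviation requires 8/(1−ρ) ≥ 17 + 2ρ/(1−ρ).
Multiplying by (1−ρ): 8 ≥ 17(1−ρ) + 2ρ = 17 − 15ρ.
So 15ρ ≥ 9, i.e. ρ ≥ 9/15 = 3/5.

3/5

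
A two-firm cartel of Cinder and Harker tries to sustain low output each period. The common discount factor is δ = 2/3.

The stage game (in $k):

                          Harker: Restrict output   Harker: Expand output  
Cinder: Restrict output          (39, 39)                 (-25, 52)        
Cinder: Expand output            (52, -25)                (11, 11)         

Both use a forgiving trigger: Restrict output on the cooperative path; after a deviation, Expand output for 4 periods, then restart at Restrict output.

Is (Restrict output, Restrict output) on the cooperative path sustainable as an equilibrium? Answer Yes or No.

Yes

A one-shot deviation gives 52 now, then 11 for 4 periods, then back to 39.
Gain from deviating: (52−39) today; loss: (39−11) in each of the next 4 periods.
No-deviation condition: (39−11)(δ+…+δ^4) ≥ 52−39, i.e. δ+…+δ^4 ≥ 13/28.
At δ = 2/3: δ+…+δ^4 = 1.6049 ≥ 0.4643.
So cooperation is sustainable.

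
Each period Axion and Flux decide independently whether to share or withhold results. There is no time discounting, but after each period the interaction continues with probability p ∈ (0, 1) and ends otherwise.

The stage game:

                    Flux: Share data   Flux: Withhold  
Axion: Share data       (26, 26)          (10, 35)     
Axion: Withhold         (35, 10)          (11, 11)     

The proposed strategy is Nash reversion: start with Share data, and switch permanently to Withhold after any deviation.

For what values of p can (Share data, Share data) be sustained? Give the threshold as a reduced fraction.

With no time discounting, the continuation probability p plays the role of the discount factor.
Grim-trigger IC: 26/(1−p) ≥ 35 + 11p/(1−p) ⇒ p ≥ (35−26)/(35−11) = 3/8.

3/8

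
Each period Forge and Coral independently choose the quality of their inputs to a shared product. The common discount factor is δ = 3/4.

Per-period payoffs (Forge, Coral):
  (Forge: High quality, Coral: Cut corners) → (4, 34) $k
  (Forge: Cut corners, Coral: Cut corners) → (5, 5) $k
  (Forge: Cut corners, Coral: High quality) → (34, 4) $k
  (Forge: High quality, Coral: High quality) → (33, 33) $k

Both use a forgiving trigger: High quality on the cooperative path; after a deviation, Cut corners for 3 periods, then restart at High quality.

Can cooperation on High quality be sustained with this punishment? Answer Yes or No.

IC: δ+…+δ^3 ≥ (34−33)/(33−5) = 1/28.
At δ = 3/4: partial sum = 1.7344 ≥ 0.0357. Cooperation sustainable.

Yes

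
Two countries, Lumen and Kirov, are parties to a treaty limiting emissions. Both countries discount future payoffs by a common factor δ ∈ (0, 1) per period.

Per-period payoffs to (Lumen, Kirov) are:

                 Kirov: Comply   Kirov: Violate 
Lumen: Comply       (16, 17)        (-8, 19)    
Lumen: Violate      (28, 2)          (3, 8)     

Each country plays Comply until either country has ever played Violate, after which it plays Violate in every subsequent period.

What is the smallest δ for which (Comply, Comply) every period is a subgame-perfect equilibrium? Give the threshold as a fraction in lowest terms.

Lumen's threshold: (28−16)/(28−3) = 12/25.
Kirov's threshold: (19−17)/(19−8) = 2/11.
12/25 > 2/11, so Lumen binds and δ* = 12/25.

12/25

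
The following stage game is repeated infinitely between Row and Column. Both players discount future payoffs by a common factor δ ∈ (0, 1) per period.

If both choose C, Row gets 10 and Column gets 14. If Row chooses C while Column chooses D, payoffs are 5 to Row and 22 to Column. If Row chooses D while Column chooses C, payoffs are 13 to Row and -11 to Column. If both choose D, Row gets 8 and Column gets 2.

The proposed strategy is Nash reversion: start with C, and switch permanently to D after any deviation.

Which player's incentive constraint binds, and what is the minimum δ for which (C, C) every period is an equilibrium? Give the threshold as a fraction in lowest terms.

Row: cooperation gives 10 each period; deviation gives 13 once then 8 forever.
  10/(1−δ) ≥ 13 + 8δ/(1−δ) ⇒ δ ≥ 3/5.
Column: cooperation gives 14 each period; deviation gives 22 once then 2 forever.
  δ ≥ 8/20 = 2/5.
Both must hold, so the binding constraint is Row's: δ ≥ 3/5.

Row; δ ≥ 3/5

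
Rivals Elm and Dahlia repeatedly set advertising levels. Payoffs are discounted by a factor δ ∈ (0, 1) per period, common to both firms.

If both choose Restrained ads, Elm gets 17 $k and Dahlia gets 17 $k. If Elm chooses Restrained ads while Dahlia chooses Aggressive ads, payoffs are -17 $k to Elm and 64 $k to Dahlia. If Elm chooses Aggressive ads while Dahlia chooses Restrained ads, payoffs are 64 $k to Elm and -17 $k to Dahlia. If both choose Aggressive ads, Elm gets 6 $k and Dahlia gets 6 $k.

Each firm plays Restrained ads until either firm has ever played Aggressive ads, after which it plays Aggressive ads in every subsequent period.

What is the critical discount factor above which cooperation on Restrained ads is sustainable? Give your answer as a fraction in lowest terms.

17/(1−δ) ≥ 64 + 6δ/(1−δ)
17 ≥ 64 − 58δ
δ ≥ 47/58.

47/58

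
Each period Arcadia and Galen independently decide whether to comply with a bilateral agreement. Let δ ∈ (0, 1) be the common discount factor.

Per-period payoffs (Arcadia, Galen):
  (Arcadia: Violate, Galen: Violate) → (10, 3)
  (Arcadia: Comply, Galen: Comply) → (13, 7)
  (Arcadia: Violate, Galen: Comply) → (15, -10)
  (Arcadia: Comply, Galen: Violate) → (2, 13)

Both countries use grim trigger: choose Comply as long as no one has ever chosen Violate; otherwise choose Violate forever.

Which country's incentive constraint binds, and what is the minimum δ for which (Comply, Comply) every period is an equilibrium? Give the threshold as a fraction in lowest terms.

Arcadia: cooperation gives 13 each period; deviation gives 15 once then 10 forever.
  13/(1−δ) ≥ 15 + 10δ/(1−δ) ⇒ δ ≥ 2/5.
Galen: cooperation gives 7 each period; deviation gives 13 once then 3 forever.
  δ ≥ 6/10 = 3/5.
Both must hold, so the binding constraint is Galen's: δ ≥ 3/5.

Galen; δ ≥ 3/5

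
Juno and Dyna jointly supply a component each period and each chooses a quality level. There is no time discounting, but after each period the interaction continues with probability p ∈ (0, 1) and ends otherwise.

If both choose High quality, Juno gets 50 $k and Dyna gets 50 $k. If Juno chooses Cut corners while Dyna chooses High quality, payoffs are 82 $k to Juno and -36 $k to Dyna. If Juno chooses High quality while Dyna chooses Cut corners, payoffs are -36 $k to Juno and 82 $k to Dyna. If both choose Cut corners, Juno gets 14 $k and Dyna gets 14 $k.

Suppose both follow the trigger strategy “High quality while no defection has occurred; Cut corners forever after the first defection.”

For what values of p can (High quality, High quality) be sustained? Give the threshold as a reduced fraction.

8/17

With no time discounting, the continuation probability p plays the role of the discount factor.
Grim-trigger IC: 50/(1−p) ≥ 82 + 14p/(1−p) ⇒ p ≥ (82−50)/(82−14) = 8/17.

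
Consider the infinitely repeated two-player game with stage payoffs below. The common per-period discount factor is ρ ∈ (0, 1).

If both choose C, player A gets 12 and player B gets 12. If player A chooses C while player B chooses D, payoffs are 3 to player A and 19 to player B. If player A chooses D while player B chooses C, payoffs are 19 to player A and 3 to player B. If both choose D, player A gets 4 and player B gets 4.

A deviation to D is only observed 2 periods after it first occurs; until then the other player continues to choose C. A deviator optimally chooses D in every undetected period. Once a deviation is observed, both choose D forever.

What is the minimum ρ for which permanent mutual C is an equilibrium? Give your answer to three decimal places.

Deviating for the 2 undetected periods gains 19−12 = 7 per period over cooperation, then loses 12−4 = 8 per period forever once punishment starts.
Gain: 7(1 + ρ + … + ρ^1); loss: 8·ρ^2/(1−ρ).
No profitable deviation ⇔ 7(1−ρ^2) ≤ 8·ρ^2, i.e. ρ^2 ≥ 7/(7+8) = 7/15.
Hence ρ ≥ (7/15)^(1/2) ≈ 0.683.

0.683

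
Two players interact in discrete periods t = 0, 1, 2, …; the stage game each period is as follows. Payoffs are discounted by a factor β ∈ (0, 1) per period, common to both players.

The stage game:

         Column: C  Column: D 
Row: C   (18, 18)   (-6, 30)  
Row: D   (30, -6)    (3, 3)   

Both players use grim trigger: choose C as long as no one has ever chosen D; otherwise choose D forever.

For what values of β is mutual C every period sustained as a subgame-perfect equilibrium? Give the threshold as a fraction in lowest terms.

Cooperation forever yields 18 each period: 18/(1−β).
Deviating yields 30 once, then 3 forever: 30 + 3β/(1−β).
No profitable deviation requires 18/(1−β) ≥ 30 + 3β/(1−β).
Multiplying by (1−β): 18 ≥ 30(1−β) + 3β = 30 − 27β.
So 27β ≥ 12, i.e. β ≥ 12/27 = 4/9.

4/9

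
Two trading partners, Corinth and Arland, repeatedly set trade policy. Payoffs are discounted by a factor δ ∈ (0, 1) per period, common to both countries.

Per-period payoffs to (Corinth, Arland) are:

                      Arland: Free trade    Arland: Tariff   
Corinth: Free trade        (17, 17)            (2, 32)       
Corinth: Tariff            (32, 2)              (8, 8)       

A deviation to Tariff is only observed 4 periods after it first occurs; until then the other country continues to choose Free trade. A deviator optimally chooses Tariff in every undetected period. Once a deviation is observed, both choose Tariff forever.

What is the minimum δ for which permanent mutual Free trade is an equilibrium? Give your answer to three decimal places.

Deviating for the 4 undetected periods gains 32−17 = 15 per period over cooperation, then loses 17−8 = 9 per period forever once punishment starts.
Gain: 15(1 + δ + … + δ^3); loss: 9·δ^4/(1−δ).
No profitable deviation ⇔ 15(1−δ^4) ≤ 9·δ^4, i.e. δ^4 ≥ 15/(15+9) = 5/8.
Hence δ ≥ (5/8)^(1/4) ≈ 0.889.

0.889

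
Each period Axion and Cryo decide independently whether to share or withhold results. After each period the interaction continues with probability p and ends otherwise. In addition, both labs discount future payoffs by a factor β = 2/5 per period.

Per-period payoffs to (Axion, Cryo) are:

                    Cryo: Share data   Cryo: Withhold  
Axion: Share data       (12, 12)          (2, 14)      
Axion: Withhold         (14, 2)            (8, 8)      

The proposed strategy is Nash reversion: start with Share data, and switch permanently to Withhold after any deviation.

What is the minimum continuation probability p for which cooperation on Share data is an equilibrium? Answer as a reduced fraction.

5/6

Expected continuation weight on next period's payoff is β·p = 2/5·p, which plays the role of the discount factor.
Cooperation requires 2/5·p ≥ (14−12)/(14−8) = 1/3, hence p ≥ 5/6.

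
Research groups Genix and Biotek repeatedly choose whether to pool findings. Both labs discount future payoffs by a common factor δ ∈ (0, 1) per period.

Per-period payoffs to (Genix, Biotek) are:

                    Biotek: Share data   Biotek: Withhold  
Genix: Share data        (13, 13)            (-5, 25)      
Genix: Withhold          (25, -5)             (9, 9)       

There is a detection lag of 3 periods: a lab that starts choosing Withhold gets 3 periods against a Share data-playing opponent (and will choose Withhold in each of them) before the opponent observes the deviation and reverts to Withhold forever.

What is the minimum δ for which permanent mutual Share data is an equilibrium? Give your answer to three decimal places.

0.909

The best deviation is to choose Withhold for all 3 undetected periods, earning 25 each, then 9 forever once detected.
Deviation value: 25(1−δ^3)/(1−δ) + 9δ^3/(1−δ); cooperation value: 13/(1−δ).
IC: 13 ≥ 25(1−δ^3) + 9δ^3 = 25 − 16δ^3.
So δ^3 ≥ 12/16 = 3/4, giving δ ≥ (3/4)^(1/3) ≈ 0.909.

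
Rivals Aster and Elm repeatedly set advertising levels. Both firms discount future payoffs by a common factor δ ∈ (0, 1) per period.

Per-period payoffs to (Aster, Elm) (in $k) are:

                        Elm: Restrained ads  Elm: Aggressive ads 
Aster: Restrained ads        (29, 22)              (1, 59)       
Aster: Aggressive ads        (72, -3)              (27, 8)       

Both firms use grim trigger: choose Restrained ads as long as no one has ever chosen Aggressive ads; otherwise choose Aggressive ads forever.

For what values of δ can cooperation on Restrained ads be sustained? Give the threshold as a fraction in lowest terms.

43/45

Aster: cooperation gives 29 each period; deviation gives 72 once then 27 forever.
  29/(1−δ) ≥ 72 + 27δ/(1−δ) ⇒ δ ≥ 43/45.
Elm: cooperation gives 22 each period; deviation gives 59 once then 8 forever.
  δ ≥ 37/51.
Both must hold, so the binding constraint is Aster's: δ ≥ 43/45.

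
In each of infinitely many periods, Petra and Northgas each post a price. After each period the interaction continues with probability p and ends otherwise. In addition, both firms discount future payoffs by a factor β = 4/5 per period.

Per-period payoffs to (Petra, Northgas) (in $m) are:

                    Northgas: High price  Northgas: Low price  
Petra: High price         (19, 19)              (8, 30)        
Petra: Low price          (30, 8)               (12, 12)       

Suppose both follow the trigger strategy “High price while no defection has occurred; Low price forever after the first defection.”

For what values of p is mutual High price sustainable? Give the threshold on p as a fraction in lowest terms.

55/72

With continuation probability p and discount β, the effective per-period discount factor is βp.
Grim-trigger IC: βp ≥ (30−19)/(30−12) = 11/18.
So p ≥ (11/18)/(4/5) = 55/72.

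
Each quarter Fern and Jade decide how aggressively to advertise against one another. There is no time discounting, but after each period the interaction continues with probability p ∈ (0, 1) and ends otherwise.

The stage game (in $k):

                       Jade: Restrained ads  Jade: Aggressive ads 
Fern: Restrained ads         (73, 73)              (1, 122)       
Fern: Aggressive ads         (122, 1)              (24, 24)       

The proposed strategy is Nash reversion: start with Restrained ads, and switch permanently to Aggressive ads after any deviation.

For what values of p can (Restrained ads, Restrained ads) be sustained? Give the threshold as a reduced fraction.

1/2

Expected cooperation value is 73 + p·73 + p²·73 + … = 73/(1−p); deviation gives 122 + p·24/(1−p).
73 ≥ 122(1−p) + 24p ⇒ 98p ≥ 49 ⇒ p ≥ 49/98 = 1/2.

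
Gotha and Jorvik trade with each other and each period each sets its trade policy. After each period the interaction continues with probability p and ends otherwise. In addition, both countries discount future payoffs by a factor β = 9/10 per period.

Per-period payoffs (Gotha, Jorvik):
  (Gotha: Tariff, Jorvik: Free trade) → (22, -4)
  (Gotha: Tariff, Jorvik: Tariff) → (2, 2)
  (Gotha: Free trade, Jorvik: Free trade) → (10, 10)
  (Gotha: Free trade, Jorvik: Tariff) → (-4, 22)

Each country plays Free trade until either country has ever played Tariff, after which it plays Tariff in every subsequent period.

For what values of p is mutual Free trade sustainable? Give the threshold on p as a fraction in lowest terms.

2/3

Expected continuation weight on next period's payoff is β·p = 9/10·p, which plays the role of the discount factor.
Cooperation requires 9/10·p ≥ (22−10)/(22−2) = 3/5, hence p ≥ 2/3.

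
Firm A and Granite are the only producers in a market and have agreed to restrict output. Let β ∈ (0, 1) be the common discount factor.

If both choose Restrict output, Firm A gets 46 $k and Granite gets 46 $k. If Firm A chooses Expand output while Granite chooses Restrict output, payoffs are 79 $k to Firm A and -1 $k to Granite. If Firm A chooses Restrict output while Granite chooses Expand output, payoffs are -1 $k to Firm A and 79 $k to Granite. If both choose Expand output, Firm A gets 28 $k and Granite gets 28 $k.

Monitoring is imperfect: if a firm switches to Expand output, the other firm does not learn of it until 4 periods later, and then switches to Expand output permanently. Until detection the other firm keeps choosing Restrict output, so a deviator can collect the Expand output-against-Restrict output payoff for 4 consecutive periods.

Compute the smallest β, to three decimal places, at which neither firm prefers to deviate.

The best deviation is to choose Expand output for all 4 undetected periods, earning 79 each, then 28 forever once detected.
Deviation value: 79(1−β^4)/(1−β) + 28β^4/(1−β); cooperation value: 46/(1−β).
IC: 46 ≥ 79(1−β^4) + 28β^4 = 79 − 51β^4.
So β^4 ≥ 33/51 = 11/17, giving β ≥ (11/17)^(1/4) ≈ 0.897.

0.897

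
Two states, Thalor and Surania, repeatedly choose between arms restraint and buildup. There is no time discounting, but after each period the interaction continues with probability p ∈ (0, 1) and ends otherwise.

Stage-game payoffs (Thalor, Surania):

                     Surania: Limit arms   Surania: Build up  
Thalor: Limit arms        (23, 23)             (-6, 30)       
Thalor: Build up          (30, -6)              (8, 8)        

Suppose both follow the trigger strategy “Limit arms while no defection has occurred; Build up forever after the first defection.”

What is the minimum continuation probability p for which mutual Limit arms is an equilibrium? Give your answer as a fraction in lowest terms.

Expected cooperation value is 23 + p·23 + p²·23 + … = 23/(1−p); deviation gives 30 + p·8/(1−p).
23 ≥ 30(1−p) + 8p ⇒ 22p ≥ 7 ⇒ p ≥ 7/22.

7/22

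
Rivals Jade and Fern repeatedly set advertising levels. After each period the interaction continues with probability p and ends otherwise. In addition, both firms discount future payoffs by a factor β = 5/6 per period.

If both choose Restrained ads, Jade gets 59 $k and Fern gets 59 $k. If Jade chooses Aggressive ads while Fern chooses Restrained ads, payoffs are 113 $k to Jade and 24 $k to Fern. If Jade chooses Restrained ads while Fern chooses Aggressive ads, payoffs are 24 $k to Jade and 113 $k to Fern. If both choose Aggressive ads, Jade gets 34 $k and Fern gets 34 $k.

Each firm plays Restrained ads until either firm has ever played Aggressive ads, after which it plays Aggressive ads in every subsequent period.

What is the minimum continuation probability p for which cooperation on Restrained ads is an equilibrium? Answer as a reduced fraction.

With continuation probability p and discount β, the effective per-period discount factor is βp.
Grim-trigger IC: βp ≥ (113−59)/(113−34) = 54/79.
So p ≥ (54/79)/(5/6) = 324/395.

324/395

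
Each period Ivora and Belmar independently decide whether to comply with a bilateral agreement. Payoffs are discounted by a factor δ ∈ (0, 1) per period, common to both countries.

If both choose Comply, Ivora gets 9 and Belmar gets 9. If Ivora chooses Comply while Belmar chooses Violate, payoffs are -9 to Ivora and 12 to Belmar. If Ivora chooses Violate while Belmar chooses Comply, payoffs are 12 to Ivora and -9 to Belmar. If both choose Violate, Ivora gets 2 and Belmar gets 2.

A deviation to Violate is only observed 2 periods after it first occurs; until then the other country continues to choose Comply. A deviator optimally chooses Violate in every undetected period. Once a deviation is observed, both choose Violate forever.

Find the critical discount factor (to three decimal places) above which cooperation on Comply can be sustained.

0.548

The best deviation is to choose Violate for all 2 undetected periods, earning 12 each, then 2 forever once detected.
Deviation value: 12(1−δ^2)/(1−δ) + 2δ^2/(1−δ); cooperation value: 9/(1−δ).
IC: 9 ≥ 12(1−δ^2) + 2δ^2 = 12 − 10δ^2.
So δ^2 ≥ 3/10, giving δ ≥ (3/10)^(1/2) ≈ 0.548.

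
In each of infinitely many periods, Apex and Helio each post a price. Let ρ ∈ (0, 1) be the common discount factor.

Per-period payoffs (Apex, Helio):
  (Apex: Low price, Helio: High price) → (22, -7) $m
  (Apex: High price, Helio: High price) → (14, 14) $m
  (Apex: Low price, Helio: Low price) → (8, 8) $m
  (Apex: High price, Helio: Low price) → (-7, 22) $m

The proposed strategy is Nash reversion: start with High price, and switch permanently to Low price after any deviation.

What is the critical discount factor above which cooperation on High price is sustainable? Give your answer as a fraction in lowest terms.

Under grim trigger the critical discount factor is (T−C)/(T−P) with T = 22, C = 14, P = 8.
ρ* = (22−14)/(22−8) = 8/14 = 4/7.

4/7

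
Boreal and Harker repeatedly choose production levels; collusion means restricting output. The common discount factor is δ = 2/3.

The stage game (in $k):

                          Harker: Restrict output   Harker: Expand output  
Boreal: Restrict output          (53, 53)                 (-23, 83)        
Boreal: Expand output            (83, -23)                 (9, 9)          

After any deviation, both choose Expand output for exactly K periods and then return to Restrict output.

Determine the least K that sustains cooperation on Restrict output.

2

No profitable deviation requires (53−9)(δ+…+δ^K) ≥ 83−53, i.e. δ+…+δ^K ≥ 15/22 ≈ 0.6818.
With δ = 2/3, the partial sums are K=1: 0.6667, K=2: 1.1111.
K = 2 is the first length at which the sum reaches 0.6818.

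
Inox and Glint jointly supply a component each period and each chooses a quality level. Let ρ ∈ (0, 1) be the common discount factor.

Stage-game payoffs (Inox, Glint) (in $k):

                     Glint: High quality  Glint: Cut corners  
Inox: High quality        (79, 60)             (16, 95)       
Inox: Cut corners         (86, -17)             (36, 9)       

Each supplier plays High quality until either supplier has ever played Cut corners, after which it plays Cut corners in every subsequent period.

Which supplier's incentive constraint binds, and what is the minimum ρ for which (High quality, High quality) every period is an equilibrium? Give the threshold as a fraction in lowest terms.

For Inox: deviation gain 86−79 = 7, per-period punishment loss 79−36 = 43. IC gives ρ ≥ 7/50.
For Glint: gain 35, loss 51 per period, so ρ ≥ 35/86.
The tighter constraint is Glint's, so cooperation needs ρ ≥ 35/86.

Glint; ρ ≥ 35/86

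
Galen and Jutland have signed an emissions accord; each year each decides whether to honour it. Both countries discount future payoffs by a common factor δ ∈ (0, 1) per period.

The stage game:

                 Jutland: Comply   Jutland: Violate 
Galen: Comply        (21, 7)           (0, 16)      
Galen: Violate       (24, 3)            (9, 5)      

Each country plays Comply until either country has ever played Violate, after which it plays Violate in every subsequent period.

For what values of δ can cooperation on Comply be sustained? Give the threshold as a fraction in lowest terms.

For Galen: deviation gain 24−21 = 3, per-period punishment loss 21−9 = 12. IC gives δ ≥ 3/15 = 1/5.
For Jutland: gain 9, loss 2 per period, so δ ≥ 9/11.
The tighter constraint is Jutland's, so cooperation needs δ ≥ 9/11.

9/11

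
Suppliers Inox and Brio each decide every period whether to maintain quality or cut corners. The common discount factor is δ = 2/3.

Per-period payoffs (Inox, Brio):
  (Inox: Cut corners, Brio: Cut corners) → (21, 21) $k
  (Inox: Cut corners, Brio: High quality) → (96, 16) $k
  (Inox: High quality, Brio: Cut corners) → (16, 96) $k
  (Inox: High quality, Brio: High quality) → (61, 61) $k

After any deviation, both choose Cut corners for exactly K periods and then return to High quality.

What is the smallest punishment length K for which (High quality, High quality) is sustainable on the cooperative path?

No profitable deviation requires (61−21)(δ+…+δ^K) ≥ 96−61, i.e. δ+…+δ^K ≥ 7/8 ≈ 0.8750.
With δ = 2/3, the partial sums are K=1: 0.6667, K=2: 1.1111.
K = 2 is the first length at which the sum reaches 0.8750.

2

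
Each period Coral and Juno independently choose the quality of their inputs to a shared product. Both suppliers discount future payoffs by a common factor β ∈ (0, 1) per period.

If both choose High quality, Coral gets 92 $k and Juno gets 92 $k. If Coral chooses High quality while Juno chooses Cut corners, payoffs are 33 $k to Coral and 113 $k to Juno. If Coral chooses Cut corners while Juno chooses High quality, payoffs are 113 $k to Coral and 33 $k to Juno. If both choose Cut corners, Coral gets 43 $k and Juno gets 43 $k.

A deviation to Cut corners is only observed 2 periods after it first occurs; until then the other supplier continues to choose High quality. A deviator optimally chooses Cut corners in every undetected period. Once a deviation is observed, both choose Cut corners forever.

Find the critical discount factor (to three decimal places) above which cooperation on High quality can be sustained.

A deviator earns 113 for 2 periods, then 43 forever; cooperating earns 92 forever. Multiplying the IC by (1−β):
92 ≥ 113(1−β^2) + 43β^2, so 70·β^2 ≥ 21 and β^2 ≥ 3/10.
β ≥ (3/10)^(1/2) ≈ 0.548.

0.548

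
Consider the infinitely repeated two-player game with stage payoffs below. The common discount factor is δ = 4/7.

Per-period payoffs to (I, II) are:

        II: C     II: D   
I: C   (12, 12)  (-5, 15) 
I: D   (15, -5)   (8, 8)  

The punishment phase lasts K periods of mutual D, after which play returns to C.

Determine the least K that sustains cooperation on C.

2

IC: δ(1−δ^K)/(1−δ) ≥ (15−12)/(12−8) = 3/4.
With δ = 4/7: need 1 − δ^K ≥ 3/4·(1−4/7)/(4/7), i.e. δ^K ≤ 0.4375.
Since (4/7)^1 = 0.5714 and (4/7)^2 = 0.3265, the smallest such K is 2.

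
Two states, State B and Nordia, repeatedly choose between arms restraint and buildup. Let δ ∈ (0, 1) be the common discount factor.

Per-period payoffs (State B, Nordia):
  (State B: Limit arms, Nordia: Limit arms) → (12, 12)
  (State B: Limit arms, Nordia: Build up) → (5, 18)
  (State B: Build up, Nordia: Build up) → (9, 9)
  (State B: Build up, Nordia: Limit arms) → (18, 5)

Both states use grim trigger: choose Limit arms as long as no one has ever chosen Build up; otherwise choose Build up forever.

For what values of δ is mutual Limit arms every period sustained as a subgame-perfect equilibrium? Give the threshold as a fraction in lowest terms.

2/3

One-period gain from deviating is 18 − 12 = 6. The loss is 12 − 9 = 3 in every subsequent period, with present value 3·δ/(1−δ).
Deviation is unprofitable when 3·δ/(1−δ) ≥ 6, i.e. δ/(1−δ) ≥ 2.
Equivalently δ ≥ 6/(6+3) = 2/3.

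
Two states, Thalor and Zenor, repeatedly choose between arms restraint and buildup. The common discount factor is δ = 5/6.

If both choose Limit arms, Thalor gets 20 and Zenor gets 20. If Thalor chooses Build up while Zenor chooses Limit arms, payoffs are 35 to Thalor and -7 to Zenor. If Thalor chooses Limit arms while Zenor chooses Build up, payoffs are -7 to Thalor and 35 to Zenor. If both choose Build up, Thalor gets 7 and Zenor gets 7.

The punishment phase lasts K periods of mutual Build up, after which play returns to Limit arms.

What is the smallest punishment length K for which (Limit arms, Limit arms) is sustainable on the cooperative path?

2

No profitable deviation requires (20−7)(δ+…+δ^K) ≥ 35−20, i.e. δ+…+δ^K ≥ 15/13 ≈ 1.1538.
With δ = 5/6, the partial sums are K=1: 0.8333, K=2: 1.5278.
K = 2 is the first length at which the sum reaches 1.1538.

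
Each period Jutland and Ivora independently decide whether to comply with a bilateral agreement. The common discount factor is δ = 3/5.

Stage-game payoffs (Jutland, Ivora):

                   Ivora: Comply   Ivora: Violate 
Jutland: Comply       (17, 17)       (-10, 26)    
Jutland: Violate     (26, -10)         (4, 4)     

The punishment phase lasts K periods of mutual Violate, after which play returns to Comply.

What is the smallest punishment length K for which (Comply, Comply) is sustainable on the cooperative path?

2

Need Σ_{k=1}^{K} δ^k ≥ (26−17)/(17−4) = 0.6923 at δ = 3/5.
At K = 1 the sum is 0.6000 < 0.6923; at K = 2 it is 0.9600 ≥ 0.6923.
So the minimum punishment length is K = 2.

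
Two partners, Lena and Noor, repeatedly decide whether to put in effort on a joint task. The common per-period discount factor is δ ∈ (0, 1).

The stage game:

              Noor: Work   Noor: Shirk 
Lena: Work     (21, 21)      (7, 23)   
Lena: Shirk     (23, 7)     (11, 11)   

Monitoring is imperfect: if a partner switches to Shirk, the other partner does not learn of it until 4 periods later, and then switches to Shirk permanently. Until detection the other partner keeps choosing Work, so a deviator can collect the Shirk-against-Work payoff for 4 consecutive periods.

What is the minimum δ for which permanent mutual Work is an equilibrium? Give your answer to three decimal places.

0.639

The best deviation is to choose Shirk for all 4 undetected periods, earning 23 each, then 11 forever once detected.
Deviation value: 23(1−δ^4)/(1−δ) + 11δ^4/(1−δ); cooperation value: 21/(1−δ).
IC: 21 ≥ 23(1−δ^4) + 11δ^4 = 23 − 12δ^4.
So δ^4 ≥ 2/12 = 1/6, giving δ ≥ (1/6)^(1/4) ≈ 0.639.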